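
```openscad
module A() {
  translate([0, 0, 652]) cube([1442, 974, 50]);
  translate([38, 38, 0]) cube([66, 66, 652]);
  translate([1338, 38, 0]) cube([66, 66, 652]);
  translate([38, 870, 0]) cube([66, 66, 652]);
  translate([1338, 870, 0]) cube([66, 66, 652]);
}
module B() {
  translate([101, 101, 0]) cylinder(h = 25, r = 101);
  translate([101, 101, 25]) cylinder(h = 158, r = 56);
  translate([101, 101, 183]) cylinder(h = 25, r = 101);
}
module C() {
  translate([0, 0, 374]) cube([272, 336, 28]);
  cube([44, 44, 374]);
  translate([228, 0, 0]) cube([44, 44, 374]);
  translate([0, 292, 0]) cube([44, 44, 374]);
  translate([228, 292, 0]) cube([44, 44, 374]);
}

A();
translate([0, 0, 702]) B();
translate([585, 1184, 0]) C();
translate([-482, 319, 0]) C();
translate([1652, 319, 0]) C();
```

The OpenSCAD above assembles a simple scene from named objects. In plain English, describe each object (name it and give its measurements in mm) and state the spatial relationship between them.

A is a table with a 1442×974 mm rectangular top, 50 mm thick, top surface at z = 702 mm, supported by four 66×66 mm square legs, each inset 38 mm from the nearest pair of top edges, running from the floor.

B is a spool: two coaxial disc flanges of radius 101 mm and thickness 25 mm, joined by a core cylinder of radius 56 mm and height 158 mm. The lower flange rests on z = 0 and the three cylinders share a vertical axis.

C is a four-legged stool. The seat is a 272×336×28 mm slab whose top surface is at z = 402 mm; four square legs, each 44×44 mm in cross-section, run from the floor (z = 0) to the underside of the seat, each flush with a corner of the seat.

The spool is on top of the table. Three stools sit around the table at the +y, −x, +x sides.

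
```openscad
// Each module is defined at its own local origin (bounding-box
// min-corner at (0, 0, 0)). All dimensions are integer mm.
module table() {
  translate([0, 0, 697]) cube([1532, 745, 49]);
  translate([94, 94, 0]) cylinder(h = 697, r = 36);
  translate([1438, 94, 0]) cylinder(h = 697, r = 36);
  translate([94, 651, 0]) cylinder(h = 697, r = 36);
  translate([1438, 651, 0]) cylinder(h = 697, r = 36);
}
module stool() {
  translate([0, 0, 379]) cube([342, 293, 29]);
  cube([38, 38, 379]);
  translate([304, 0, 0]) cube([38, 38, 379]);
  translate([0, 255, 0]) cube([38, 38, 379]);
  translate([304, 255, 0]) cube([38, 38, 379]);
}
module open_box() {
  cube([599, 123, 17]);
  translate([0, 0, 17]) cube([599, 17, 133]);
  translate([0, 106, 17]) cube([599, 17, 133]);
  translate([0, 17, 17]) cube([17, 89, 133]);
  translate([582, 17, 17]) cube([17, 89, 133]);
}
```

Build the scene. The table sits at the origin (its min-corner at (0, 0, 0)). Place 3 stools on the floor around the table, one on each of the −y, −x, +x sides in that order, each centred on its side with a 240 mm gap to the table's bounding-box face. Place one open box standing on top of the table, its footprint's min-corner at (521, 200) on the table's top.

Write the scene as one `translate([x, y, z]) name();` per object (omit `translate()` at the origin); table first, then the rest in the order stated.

table();
translate([595, -533, 0]) stool();
translate([-582, 226, 0]) stool();
translate([1772, 226, 0]) stool();
translate([521, 200, 746]) open_box();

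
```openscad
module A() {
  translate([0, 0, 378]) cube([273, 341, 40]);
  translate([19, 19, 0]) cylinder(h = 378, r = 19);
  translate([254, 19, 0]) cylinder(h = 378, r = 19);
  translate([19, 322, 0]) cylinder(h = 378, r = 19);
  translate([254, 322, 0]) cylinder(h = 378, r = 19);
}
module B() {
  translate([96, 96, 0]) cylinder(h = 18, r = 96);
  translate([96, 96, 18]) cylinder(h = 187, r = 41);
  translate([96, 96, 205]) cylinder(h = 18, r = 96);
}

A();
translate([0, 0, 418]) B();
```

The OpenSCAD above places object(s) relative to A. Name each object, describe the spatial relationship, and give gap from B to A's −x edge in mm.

The spool's min-x is at 0; the stool's min-x is 0; gap = 0 mm.

A is a stool. B is a spool. The spool is on top of the stool. The gap from the spool to the stool's −x edge is 0 mm.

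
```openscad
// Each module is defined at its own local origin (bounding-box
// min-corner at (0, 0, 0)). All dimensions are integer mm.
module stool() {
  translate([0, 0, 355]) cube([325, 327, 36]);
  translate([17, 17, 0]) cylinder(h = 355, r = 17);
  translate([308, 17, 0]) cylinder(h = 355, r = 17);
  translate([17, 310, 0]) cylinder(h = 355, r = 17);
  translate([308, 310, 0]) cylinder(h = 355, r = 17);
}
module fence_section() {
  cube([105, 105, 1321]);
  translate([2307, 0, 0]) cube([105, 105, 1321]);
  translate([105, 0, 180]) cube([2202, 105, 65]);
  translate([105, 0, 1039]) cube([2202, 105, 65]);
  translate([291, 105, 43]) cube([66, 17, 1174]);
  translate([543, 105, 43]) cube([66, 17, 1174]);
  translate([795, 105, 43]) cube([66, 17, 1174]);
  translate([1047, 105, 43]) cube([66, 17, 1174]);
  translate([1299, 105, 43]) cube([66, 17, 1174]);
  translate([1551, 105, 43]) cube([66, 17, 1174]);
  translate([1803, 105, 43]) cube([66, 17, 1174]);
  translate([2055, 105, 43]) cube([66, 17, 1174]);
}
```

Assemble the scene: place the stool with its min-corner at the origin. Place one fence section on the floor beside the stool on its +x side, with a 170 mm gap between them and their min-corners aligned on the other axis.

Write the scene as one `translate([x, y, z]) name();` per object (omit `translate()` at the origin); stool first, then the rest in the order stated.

stool();
translate([495, 0, 0]) fence_section();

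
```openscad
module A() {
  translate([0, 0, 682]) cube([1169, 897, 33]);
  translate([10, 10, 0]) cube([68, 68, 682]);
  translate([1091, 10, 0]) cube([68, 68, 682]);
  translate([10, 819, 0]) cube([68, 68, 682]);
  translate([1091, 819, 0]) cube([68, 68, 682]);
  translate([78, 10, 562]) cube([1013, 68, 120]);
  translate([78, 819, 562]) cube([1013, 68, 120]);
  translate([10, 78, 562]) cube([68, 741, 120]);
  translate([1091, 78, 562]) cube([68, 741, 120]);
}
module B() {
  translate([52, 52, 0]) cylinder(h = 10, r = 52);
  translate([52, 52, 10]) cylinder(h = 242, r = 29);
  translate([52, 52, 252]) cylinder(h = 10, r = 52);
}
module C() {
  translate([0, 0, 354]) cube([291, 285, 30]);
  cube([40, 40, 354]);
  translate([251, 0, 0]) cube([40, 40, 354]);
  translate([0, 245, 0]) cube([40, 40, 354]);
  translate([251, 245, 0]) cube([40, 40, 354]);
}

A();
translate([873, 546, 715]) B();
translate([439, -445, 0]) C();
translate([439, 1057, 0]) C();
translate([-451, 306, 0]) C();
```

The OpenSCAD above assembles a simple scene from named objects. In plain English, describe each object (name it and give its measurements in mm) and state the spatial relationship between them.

A is a table: top 1169 mm (x) × 897 mm (y), 33 mm thick, upper face at z = 715 mm, on four 68×68 mm square legs, each inset 10 mm from the nearest pair of top edges, running from z = 0 to the bottom of the top. Four apron rails, 68 mm thick and 120 mm tall, run between adjacent legs with their top edges flush with the underside of the top and their outer faces flush with the legs' outer faces.

B is a spool: two coaxial disc flanges of radius 52 mm and thickness 10 mm, joined by a core cylinder of radius 29 mm and height 242 mm. The lower flange rests on z = 0 and the three cylinders share a vertical axis.

C is a four-legged stool. The seat is a 291×285×30 mm slab whose top surface is at z = 384 mm; four square legs, each 40×40 mm in cross-section, run from the floor (z = 0) to the underside of the seat, each flush with a corner of the seat.

The spool is on top of the table. Three stools sit around the table at the −y, +y, −x sides.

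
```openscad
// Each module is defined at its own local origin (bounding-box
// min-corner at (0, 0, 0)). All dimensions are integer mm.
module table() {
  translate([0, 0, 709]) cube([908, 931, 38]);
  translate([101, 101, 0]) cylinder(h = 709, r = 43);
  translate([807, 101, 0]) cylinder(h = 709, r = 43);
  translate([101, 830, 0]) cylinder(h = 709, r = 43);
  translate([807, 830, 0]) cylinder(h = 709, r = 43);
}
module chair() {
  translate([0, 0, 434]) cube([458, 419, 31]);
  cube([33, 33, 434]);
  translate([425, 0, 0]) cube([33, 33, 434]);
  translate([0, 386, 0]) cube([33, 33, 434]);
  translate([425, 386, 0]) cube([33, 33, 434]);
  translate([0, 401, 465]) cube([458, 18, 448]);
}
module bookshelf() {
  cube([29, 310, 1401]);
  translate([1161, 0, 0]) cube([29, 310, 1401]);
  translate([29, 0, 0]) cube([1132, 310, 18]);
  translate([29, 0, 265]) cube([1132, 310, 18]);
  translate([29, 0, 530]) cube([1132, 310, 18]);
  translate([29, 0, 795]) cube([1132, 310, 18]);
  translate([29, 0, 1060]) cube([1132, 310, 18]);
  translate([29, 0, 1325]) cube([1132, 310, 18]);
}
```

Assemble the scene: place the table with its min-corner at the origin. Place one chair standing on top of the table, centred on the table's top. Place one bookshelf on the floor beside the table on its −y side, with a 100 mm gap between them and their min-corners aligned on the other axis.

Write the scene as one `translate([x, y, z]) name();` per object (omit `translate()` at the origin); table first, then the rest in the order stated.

table();
translate([225, 256, 747]) chair();
translate([0, -410, 0]) bookshelf();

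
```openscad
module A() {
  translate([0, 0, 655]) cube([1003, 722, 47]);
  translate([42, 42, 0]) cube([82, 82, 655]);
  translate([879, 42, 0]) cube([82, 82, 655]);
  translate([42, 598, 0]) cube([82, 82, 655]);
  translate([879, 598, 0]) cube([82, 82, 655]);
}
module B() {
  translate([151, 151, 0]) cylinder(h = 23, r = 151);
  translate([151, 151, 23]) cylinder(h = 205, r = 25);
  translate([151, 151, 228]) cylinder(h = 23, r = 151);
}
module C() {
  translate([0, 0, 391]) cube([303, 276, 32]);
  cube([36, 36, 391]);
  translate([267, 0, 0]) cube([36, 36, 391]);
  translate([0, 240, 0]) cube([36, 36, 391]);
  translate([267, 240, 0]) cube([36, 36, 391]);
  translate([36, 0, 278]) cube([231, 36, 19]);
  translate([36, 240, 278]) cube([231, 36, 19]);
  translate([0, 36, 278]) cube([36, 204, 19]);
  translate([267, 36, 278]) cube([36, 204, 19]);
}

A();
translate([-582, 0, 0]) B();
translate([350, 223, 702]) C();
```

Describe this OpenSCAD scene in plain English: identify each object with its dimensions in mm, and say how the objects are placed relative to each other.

A is a rectangular dining table. The top is 1003×722×47 mm with its upper surface at z = 702 mm. It stands on four 82×82 mm square legs, each inset 42 mm from the nearest pair of top edges, running from the floor to the underside of the top.

B is a spool: two coaxial disc flanges of radius 151 mm and thickness 23 mm, joined by a core cylinder of radius 25 mm and height 205 mm. The lower flange rests on z = 0 and the three cylinders share a vertical axis.

C is a four-legged stool. The seat is a 303×276×32 mm slab whose top surface is at z = 423 mm; four square legs, each 36×36 mm in cross-section, run from the floor (z = 0) to the underside of the seat, each flush with a corner of the seat. Four stretchers, 36 mm wide and 19 mm tall, connect adjacent legs with their undersides at z = 278 mm, each running between the inner faces of the legs it joins and aligned with the legs' outer faces on the other axis.

The spool is on the floor beside the table on its −x side. The stool is on top of the table, centred.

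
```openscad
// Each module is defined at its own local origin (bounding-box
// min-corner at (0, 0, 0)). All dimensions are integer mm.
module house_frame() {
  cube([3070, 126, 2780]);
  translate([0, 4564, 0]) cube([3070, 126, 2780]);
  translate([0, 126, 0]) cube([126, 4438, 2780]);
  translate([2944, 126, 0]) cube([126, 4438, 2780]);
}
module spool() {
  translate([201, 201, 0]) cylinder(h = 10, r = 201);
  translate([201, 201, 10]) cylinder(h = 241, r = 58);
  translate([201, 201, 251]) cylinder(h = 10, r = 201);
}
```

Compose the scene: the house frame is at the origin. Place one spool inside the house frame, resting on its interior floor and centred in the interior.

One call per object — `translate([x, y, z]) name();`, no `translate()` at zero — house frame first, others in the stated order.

house_frame();
translate([1334, 2144, 0]) spool();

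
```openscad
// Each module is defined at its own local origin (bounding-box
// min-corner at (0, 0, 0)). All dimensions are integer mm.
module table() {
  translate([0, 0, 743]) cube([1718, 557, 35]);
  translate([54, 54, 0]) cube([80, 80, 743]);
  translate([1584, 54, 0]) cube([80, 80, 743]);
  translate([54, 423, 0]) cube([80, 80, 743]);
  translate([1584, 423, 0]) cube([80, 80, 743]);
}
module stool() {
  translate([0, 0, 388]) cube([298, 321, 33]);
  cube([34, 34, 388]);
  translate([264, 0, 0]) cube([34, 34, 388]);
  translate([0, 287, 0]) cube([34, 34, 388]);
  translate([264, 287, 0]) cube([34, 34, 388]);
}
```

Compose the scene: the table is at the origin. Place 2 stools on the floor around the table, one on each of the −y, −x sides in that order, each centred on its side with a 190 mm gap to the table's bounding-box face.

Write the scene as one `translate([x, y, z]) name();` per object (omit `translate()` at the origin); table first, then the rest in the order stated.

table();
translate([710, -511, 0]) stool();
translate([-488, 118, 0]) stool();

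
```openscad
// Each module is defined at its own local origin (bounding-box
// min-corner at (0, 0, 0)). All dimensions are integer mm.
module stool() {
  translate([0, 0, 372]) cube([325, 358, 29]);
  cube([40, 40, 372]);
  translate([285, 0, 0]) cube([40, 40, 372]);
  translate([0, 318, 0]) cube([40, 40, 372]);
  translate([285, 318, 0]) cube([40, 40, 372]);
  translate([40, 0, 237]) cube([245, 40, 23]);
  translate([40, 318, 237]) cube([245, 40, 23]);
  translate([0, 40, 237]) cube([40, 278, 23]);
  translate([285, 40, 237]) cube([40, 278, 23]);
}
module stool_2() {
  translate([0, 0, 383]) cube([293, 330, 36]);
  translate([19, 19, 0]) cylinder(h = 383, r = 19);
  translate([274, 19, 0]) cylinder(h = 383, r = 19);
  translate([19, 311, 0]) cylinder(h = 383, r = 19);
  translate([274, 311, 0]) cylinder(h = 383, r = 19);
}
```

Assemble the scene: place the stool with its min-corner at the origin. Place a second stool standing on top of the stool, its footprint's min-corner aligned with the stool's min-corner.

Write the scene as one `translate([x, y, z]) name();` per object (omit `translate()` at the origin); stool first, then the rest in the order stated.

stool();
translate([0, 0, 401]) stool_2();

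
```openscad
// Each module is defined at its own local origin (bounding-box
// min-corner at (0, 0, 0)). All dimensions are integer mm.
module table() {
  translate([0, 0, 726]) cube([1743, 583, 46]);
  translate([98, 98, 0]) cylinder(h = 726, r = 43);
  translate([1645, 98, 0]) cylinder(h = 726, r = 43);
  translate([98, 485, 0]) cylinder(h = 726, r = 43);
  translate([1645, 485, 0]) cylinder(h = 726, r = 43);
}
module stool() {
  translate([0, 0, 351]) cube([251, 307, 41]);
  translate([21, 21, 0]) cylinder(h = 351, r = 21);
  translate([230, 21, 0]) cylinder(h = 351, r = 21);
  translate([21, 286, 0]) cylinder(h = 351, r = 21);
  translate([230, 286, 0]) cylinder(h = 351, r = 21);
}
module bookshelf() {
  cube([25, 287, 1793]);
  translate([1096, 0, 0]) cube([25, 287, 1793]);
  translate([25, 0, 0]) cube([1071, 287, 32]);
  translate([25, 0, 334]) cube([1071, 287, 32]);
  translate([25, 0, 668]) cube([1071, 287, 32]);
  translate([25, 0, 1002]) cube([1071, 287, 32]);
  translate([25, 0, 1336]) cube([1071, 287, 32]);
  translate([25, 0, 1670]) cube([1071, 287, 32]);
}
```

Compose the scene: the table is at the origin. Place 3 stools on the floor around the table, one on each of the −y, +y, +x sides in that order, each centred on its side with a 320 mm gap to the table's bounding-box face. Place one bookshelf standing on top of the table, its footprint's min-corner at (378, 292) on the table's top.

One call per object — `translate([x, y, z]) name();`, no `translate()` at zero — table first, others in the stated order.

table();
translate([746, -627, 0]) stool();
translate([746, 903, 0]) stool();
translate([2063, 138, 0]) stool();
translate([378, 292, 772]) bookshelf();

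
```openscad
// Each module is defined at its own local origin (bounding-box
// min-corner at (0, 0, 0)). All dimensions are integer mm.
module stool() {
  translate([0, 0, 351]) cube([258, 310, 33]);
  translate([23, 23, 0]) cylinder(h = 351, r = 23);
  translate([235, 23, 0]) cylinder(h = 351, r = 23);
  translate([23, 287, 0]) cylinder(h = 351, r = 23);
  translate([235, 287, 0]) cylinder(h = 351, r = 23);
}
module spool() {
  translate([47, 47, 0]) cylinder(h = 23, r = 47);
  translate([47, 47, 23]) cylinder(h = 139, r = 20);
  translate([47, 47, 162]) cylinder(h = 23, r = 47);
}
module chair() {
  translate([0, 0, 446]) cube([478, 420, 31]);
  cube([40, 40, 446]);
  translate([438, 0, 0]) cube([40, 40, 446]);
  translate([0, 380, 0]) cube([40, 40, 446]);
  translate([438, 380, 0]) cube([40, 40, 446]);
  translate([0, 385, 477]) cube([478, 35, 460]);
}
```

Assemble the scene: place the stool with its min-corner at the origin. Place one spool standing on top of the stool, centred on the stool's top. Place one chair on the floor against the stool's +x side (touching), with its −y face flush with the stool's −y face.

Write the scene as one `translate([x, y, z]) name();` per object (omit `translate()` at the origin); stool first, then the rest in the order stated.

stool();
translate([82, 108, 384]) spool();
translate([258, 0, 0]) chair();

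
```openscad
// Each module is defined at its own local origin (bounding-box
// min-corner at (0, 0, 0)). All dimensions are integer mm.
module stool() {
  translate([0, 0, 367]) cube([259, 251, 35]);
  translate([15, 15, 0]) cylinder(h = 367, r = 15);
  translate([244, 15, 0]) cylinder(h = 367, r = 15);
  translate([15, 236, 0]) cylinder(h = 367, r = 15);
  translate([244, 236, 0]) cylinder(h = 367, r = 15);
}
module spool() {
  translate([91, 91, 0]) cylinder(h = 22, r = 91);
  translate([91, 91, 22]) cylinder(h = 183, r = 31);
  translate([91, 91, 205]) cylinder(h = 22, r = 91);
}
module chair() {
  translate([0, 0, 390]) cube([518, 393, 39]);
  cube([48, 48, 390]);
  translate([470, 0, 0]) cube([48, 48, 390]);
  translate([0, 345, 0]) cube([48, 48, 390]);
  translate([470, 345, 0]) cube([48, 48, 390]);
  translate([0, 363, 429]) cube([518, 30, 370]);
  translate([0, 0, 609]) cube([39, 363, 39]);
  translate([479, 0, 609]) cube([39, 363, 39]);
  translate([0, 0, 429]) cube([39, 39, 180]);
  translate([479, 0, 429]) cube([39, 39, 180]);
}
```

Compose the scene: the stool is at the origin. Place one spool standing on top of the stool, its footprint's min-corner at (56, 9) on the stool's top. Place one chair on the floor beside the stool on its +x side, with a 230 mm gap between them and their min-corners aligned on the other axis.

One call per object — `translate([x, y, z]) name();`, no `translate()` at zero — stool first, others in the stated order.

stool();
translate([56, 9, 402]) spool();
translate([489, 0, 0]) chair();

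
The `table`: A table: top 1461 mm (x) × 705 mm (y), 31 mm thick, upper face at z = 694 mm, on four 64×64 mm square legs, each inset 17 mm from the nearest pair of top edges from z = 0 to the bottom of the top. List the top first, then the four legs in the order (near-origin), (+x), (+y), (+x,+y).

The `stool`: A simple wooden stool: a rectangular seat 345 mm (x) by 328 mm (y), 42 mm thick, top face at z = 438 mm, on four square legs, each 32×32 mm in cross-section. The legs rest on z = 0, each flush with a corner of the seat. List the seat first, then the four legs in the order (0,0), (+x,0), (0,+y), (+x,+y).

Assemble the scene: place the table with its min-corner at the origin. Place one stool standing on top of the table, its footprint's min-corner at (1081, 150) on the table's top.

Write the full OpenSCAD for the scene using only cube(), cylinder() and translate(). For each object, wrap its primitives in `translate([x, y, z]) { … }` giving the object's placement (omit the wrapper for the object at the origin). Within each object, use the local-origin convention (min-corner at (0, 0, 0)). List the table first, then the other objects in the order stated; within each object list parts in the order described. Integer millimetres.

translate([0, 0, 663]) cube([1461, 705, 31]);
translate([17, 17, 0]) cube([64, 64, 663]);
translate([1380, 17, 0]) cube([64, 64, 663]);
translate([17, 624, 0]) cube([64, 64, 663]);
translate([1380, 624, 0]) cube([64, 64, 663]);
translate([1081, 150, 694]) {
  translate([0, 0, 396]) cube([345, 328, 42]);
  cube([32, 32, 396]);
  translate([313, 0, 0]) cube([32, 32, 396]);
  translate([0, 296, 0]) cube([32, 32, 396]);
  translate([313, 296, 0]) cube([32, 32, 396]);
}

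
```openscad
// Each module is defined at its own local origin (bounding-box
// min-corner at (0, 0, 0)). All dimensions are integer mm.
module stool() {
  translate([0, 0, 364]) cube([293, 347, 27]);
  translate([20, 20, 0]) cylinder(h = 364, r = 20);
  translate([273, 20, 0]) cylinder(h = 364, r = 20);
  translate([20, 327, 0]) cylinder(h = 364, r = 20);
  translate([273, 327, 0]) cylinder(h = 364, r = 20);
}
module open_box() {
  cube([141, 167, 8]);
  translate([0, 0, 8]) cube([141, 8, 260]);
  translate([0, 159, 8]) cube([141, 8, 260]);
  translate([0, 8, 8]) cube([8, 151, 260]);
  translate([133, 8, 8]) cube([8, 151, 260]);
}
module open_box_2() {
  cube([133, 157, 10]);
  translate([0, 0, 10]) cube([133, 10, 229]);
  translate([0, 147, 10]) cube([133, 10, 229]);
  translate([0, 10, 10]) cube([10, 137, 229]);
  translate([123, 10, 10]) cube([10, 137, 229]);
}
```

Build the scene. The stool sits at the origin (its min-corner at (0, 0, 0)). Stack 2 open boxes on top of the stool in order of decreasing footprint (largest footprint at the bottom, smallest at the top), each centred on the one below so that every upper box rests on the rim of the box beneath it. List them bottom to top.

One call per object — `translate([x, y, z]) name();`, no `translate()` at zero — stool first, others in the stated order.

stool();
translate([76, 90, 391]) open_box();
translate([80, 95, 659]) open_box_2();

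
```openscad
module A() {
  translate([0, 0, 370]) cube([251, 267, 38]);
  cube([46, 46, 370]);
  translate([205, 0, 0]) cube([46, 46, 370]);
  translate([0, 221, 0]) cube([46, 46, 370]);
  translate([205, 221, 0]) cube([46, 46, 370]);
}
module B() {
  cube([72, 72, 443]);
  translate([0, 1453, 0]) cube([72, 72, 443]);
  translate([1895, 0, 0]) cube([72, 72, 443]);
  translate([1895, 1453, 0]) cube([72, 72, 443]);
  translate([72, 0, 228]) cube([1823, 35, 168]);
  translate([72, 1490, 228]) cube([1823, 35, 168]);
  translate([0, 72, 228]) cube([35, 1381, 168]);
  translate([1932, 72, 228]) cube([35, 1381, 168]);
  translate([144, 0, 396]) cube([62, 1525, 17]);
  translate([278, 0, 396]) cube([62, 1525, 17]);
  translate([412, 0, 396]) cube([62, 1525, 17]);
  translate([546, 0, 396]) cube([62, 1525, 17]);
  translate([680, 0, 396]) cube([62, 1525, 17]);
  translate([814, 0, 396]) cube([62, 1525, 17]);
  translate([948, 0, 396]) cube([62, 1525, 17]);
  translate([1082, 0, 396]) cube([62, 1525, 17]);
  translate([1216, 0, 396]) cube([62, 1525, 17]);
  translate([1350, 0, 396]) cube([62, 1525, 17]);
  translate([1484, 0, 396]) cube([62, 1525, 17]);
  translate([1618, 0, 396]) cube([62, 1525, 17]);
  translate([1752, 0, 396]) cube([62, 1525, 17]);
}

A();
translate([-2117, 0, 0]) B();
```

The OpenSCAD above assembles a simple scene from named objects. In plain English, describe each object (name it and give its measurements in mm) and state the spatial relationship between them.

A is a four-legged stool. The seat is 251×267 mm, 38 mm thick, top at z = 408 mm. It stands on four square legs, each 46×46 mm in cross-section, from z = 0 to the seat underside, each flush with a corner of the seat.

B is a bed frame 1967 mm long (x) by 1525 mm wide (y). Four 72×72 mm corner posts, 443 mm tall, at the corners of the footprint. Four rails of 35 mm thickness and 168 mm height run between adjacent posts with their undersides at z = 228 mm, their outer faces flush with the outside of the frame (the two x-running rails run between the posts' inner faces; the two y-running rails run between the posts' inner faces). 13 slats, each 62 mm wide (x) and 17 mm thick, lie across the top of the two x-running rails, running the full 1525 mm width of the frame in y; the slats are evenly spaced along x between the inner faces of the end posts with equal gaps (rounded down to the nearest mm) at the −x end and between each pair — any rounding remainder accumulates at the +x end.

The bed frame is on the floor beside the stool on its −x side.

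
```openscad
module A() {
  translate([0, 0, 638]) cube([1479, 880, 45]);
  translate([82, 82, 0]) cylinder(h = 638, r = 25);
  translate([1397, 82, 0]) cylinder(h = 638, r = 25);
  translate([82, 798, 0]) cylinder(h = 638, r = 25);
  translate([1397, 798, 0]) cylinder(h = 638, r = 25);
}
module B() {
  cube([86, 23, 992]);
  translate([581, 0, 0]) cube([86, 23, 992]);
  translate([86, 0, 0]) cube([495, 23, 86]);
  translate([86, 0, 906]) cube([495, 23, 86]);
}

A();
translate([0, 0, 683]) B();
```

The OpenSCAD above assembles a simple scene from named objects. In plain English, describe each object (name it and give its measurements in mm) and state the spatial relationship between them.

A is a table: top 1479 mm (x) × 880 mm (y), 45 mm thick, upper face at z = 683 mm, on four round legs of 50 mm diameter, each leg's bounding box inset 57 mm from the nearest pair of top edges, running from z = 0 to the bottom of the top.

B is a rectangular picture frame lying in the x–z plane (depth along y). The opening is 495 mm wide (x) by 820 mm tall (z), surrounded by a border 86 mm wide on all four sides. The frame is 23 mm deep and is made of two full-height vertical stiles with two horizontal rails fitted between them.

The picture frame is on top of the table.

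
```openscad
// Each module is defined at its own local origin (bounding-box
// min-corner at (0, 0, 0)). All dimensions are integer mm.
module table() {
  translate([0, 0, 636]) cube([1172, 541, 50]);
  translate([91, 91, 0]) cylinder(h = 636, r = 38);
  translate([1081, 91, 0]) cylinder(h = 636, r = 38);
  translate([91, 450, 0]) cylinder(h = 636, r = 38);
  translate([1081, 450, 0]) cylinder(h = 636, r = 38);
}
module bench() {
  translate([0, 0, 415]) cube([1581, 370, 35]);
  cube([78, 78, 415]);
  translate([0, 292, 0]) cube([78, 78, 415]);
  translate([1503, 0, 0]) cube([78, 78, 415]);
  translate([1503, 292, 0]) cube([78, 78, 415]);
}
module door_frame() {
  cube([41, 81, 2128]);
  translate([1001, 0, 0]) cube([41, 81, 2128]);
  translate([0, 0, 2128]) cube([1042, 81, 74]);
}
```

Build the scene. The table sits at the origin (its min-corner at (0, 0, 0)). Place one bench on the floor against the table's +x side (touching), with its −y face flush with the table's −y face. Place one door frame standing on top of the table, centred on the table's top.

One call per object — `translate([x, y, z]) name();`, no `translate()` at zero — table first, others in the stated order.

table();
translate([1172, 0, 0]) bench();
translate([65, 230, 686]) door_frame();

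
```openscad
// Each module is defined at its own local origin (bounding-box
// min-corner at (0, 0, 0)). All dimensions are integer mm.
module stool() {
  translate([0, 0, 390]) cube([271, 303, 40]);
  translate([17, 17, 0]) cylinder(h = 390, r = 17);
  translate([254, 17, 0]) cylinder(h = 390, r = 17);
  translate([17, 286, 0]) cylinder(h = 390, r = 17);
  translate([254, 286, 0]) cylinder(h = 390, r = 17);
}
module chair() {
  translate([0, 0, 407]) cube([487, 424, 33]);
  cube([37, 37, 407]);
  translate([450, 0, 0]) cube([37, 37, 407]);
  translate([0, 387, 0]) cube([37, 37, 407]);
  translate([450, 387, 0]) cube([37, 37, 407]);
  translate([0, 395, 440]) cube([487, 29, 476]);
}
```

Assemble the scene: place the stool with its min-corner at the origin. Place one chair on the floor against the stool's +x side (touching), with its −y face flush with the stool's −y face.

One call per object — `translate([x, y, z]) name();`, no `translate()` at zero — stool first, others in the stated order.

stool();
translate([271, 0, 0]) chair();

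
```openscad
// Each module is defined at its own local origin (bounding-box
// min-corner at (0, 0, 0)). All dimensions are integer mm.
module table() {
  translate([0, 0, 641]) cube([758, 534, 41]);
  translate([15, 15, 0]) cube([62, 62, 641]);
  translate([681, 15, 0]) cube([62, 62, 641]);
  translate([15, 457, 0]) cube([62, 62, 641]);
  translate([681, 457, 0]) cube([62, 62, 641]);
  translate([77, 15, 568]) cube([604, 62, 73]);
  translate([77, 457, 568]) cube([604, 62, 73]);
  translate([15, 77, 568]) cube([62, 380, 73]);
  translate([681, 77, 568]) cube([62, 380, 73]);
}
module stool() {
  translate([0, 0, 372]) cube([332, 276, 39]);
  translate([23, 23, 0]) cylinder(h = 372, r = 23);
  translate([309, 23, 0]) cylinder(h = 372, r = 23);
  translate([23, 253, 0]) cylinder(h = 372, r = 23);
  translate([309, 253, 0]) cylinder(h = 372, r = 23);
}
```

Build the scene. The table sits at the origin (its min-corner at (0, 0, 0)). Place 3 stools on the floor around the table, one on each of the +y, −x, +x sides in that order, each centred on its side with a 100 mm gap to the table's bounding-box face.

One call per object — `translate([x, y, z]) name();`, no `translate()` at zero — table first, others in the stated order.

table();
translate([213, 634, 0]) stool();
translate([-432, 129, 0]) stool();
translate([858, 129, 0]) stool();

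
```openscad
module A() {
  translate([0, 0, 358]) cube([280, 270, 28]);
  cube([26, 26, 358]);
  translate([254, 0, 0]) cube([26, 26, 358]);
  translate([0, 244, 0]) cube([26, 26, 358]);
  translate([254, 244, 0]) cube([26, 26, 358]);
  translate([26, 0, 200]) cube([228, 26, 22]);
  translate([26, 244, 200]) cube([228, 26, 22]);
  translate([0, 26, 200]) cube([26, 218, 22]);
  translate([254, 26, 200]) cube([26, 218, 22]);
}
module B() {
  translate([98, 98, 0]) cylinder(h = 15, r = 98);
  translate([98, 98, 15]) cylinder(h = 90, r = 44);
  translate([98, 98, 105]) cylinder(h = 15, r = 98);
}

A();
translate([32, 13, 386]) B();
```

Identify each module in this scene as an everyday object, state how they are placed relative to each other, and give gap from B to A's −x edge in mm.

The spool's min-x is at 32; the stool's min-x is 0; gap = 32 mm.

A is a stool. B is a spool. The spool is on top of the stool. The gap from the spool to the stool's −x edge is 32 mm.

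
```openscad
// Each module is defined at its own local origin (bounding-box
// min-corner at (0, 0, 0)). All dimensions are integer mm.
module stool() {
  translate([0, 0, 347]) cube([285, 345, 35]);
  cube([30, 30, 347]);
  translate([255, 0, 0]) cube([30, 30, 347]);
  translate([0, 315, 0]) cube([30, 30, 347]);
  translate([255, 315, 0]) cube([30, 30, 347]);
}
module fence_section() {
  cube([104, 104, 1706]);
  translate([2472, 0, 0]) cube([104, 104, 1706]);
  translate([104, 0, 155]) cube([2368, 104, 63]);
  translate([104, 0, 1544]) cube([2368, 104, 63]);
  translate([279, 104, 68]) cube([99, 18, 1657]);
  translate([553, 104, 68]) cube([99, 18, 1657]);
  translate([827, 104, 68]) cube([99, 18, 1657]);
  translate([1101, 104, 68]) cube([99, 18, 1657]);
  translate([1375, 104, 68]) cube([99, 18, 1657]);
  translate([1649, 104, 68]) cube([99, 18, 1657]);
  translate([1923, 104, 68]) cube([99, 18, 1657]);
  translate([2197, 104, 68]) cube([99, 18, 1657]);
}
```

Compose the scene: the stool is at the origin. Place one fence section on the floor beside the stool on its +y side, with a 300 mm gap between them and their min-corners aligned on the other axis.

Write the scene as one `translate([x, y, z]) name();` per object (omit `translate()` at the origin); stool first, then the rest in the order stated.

stool();
translate([0, 645, 0]) fence_section();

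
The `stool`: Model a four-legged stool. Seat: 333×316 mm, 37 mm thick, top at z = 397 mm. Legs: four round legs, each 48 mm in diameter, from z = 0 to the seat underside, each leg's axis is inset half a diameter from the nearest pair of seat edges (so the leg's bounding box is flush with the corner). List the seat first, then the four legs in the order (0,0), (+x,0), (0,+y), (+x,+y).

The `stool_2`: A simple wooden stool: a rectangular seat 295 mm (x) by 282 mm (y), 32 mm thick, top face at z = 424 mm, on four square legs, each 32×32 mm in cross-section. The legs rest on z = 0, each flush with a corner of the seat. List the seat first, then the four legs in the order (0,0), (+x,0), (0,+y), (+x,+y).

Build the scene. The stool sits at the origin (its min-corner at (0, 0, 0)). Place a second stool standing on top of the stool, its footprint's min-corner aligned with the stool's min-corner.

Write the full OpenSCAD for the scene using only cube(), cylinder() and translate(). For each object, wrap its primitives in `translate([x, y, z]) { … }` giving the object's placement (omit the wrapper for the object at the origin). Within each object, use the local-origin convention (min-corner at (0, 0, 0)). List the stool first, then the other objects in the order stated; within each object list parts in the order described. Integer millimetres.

translate([0, 0, 360]) cube([333, 316, 37]);
translate([24, 24, 0]) cylinder(h = 360, r = 24);
translate([309, 24, 0]) cylinder(h = 360, r = 24);
translate([24, 292, 0]) cylinder(h = 360, r = 24);
translate([309, 292, 0]) cylinder(h = 360, r = 24);
translate([0, 0, 397]) {
  translate([0, 0, 392]) cube([295, 282, 32]);
  cube([32, 32, 392]);
  translate([263, 0, 0]) cube([32, 32, 392]);
  translate([0, 250, 0]) cube([32, 32, 392]);
  translate([263, 250, 0]) cube([32, 32, 392]);
}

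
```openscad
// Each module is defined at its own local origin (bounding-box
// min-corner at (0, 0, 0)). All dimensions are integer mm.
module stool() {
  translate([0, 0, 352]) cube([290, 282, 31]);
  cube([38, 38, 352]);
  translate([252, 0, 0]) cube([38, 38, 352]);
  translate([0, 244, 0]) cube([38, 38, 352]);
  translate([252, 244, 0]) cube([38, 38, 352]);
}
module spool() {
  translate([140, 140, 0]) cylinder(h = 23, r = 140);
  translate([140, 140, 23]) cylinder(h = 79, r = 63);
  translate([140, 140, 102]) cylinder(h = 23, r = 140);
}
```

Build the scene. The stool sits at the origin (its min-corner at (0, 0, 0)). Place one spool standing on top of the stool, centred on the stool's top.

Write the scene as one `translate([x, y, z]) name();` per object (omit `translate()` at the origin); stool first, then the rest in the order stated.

stool();
translate([5, 1, 383]) spool();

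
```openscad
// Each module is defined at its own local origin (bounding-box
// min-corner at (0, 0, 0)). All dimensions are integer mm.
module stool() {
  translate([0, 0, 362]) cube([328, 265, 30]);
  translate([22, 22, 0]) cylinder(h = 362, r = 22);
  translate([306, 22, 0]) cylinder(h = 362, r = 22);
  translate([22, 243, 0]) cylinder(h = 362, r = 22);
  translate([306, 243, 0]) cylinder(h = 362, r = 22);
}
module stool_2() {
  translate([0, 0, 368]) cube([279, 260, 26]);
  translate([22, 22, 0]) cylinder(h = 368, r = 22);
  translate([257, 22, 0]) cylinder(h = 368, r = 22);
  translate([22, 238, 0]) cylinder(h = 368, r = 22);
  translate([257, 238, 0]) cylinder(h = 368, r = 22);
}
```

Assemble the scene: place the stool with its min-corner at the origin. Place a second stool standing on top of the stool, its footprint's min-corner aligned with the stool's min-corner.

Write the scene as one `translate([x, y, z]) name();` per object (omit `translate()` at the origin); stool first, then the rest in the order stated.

stool();
translate([0, 0, 392]) stool_2();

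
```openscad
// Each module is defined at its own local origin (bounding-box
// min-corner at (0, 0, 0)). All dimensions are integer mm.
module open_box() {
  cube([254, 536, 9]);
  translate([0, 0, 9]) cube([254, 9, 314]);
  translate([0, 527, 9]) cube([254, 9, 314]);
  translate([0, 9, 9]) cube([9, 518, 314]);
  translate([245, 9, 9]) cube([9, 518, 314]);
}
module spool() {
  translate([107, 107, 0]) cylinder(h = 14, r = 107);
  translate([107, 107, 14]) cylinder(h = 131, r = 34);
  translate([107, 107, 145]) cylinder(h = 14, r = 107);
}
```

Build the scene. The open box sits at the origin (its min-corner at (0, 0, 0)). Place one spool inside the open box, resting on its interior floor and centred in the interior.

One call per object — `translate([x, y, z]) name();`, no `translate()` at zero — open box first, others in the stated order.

open_box();
translate([20, 161, 9]) spool();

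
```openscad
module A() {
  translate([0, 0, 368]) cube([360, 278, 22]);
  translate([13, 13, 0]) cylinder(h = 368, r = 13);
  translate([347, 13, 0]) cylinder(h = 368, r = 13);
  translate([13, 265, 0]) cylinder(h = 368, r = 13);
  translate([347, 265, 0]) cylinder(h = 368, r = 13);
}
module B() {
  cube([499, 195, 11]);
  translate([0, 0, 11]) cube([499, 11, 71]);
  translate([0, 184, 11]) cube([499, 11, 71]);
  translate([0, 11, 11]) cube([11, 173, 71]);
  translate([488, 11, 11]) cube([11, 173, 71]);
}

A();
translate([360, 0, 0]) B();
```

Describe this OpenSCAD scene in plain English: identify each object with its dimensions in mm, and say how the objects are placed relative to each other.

A is a four-legged stool. The seat is a 360×278×22 mm slab whose top surface is at z = 390 mm; four round legs, each 26 mm in diameter, run from the floor (z = 0) to the underside of the seat, each leg's axis is inset half a diameter from the nearest pair of seat edges (so the leg's bounding box is flush with the corner).

B is an open-topped rectangular box: outside dimensions 499×195×82 mm, with a uniform wall and base thickness of 11 mm. The base is a full 499×195 slab on the floor; four walls sit on top of the base. The front and back walls (the −y and +y sides) span the full width; the two side walls fit between them.

The open box is against the stool's +x side, with their −y faces flush.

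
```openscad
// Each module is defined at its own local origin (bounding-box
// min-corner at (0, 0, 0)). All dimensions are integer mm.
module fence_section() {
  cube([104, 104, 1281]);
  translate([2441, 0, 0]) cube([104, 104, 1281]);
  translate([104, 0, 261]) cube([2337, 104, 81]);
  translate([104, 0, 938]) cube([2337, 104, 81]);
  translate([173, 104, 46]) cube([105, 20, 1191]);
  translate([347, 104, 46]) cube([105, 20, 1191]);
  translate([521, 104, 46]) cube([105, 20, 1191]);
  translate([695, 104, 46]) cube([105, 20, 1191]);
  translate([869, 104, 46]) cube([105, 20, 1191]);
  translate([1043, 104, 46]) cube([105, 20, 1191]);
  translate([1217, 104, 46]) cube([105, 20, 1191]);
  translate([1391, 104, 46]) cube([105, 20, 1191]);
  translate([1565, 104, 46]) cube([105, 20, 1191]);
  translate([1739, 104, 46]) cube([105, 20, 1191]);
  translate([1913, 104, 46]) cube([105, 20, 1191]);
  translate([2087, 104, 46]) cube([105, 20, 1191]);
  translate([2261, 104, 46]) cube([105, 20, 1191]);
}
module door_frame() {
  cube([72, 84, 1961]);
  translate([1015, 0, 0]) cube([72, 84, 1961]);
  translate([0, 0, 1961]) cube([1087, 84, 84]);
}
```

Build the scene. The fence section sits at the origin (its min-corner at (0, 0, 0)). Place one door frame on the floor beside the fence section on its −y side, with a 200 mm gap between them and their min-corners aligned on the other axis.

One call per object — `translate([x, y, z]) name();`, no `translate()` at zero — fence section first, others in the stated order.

fence_section();
translate([0, -284, 0]) door_frame();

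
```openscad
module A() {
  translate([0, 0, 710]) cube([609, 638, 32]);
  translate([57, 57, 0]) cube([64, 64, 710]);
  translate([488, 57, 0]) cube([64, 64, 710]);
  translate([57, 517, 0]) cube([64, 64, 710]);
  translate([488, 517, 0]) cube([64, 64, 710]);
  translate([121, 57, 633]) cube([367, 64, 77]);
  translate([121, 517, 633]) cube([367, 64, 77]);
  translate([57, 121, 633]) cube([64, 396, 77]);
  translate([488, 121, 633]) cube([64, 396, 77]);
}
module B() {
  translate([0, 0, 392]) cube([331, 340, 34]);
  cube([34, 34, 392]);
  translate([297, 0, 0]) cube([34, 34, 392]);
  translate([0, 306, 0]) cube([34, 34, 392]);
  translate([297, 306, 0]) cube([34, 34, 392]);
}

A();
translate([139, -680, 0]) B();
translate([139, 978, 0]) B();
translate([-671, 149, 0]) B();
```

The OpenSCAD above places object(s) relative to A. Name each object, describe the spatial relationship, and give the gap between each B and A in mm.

Each stool's nearest face is 340 mm from the table's bounding box.

A is a table. B is a stool. Three stools sit around the table at the −y, +y, −x sides. The gap between each stool and the table is 340 mm.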